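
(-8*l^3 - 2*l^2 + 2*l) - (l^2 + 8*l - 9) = -8*l^3 - 3*l^2 - 6*l + 9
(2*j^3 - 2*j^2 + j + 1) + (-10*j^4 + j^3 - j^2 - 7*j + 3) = -10*j^4 + 3*j^3 - 3*j^2 - 6*j + 4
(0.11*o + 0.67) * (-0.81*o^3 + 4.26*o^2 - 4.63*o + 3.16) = -0.0891*o^4 - 0.0741000000000001*o^3 + 2.3449*o^2 - 2.7545*o + 2.1172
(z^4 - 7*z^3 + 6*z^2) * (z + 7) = z^5 - 43*z^3 + 42*z^2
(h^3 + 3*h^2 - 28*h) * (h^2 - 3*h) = h^5 - 37*h^3 + 84*h^2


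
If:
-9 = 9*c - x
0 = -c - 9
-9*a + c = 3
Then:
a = -4/3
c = -9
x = -72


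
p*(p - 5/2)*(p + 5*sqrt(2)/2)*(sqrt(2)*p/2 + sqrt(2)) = sqrt(2)*p^4/2 - sqrt(2)*p^3/4 + 5*p^3/2 - 5*sqrt(2)*p^2/2 - 5*p^2/4 - 25*p/2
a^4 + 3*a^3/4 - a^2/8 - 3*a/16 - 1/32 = (a - 1/2)*(a + 1/4)*(a + 1/2)^2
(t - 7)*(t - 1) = t^2 - 8*t + 7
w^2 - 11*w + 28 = (w - 7)*(w - 4)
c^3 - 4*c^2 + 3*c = c*(c - 3)*(c - 1)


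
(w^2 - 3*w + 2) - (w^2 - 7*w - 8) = 4*w + 10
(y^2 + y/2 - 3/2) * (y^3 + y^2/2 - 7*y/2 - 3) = y^5 + y^4 - 19*y^3/4 - 11*y^2/2 + 15*y/4 + 9/2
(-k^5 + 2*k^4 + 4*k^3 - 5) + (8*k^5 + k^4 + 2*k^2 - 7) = 7*k^5 + 3*k^4 + 4*k^3 + 2*k^2 - 12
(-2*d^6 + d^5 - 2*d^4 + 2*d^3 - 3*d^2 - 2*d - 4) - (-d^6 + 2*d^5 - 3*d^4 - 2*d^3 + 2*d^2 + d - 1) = -d^6 - d^5 + d^4 + 4*d^3 - 5*d^2 - 3*d - 3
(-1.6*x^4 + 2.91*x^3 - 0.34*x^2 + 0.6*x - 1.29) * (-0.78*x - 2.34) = 1.248*x^5 + 1.4742*x^4 - 6.5442*x^3 + 0.3276*x^2 - 0.3978*x + 3.0186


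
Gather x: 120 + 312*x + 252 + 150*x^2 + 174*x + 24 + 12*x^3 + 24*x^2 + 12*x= 12*x^3 + 174*x^2 + 498*x + 396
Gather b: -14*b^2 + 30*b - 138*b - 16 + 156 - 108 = -14*b^2 - 108*b + 32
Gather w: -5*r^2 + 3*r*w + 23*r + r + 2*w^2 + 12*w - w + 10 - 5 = -5*r^2 + 24*r + 2*w^2 + w*(3*r + 11) + 5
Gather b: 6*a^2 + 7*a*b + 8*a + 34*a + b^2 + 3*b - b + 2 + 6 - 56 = 6*a^2 + 42*a + b^2 + b*(7*a + 2) - 48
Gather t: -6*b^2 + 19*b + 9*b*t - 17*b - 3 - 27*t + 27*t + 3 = -6*b^2 + 9*b*t + 2*b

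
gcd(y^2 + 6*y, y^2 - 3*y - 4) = 1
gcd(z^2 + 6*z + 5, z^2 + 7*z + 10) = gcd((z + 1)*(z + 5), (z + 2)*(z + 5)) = z + 5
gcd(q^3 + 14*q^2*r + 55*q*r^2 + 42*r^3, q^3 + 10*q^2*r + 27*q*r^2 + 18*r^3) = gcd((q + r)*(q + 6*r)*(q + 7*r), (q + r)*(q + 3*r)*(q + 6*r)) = q^2 + 7*q*r + 6*r^2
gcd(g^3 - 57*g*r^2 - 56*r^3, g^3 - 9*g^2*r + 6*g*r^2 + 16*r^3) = -g^2 + 7*g*r + 8*r^2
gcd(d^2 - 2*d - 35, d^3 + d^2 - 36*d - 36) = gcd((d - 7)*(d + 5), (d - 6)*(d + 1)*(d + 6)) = 1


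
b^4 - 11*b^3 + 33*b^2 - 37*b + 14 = (b - 7)*(b - 2)*(b - 1)^2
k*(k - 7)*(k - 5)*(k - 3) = k^4 - 15*k^3 + 71*k^2 - 105*k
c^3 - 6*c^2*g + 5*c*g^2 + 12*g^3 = (c - 4*g)*(c - 3*g)*(c + g)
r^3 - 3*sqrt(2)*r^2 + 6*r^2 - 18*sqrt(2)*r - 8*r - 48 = (r + 6)*(r - 4*sqrt(2))*(r + sqrt(2))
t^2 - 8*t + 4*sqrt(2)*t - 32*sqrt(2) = (t - 8)*(t + 4*sqrt(2))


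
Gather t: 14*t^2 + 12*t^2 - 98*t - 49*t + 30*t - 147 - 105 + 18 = 26*t^2 - 117*t - 234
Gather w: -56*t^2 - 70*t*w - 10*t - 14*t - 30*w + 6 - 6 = -56*t^2 - 24*t + w*(-70*t - 30)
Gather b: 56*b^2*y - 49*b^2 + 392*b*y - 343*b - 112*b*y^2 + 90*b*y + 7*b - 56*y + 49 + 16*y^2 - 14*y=b^2*(56*y - 49) + b*(-112*y^2 + 482*y - 336) + 16*y^2 - 70*y + 49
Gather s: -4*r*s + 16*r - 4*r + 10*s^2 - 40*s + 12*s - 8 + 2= 12*r + 10*s^2 + s*(-4*r - 28) - 6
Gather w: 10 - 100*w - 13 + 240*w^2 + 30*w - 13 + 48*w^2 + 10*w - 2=288*w^2 - 60*w - 18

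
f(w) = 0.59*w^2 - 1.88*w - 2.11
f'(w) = 1.18*w - 1.88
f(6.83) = 12.57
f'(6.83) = 6.18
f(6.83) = 12.57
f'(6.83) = 6.18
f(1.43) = -3.59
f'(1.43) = -0.19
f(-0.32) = -1.45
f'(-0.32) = -2.26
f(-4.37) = 17.37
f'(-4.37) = -7.04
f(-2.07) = 4.31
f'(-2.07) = -4.32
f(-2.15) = 4.66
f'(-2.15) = -4.42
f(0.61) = -3.04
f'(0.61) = -1.16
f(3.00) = -2.44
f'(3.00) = 1.66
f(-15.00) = 158.84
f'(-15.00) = -19.58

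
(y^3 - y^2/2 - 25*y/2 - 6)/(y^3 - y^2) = (2*y^3 - y^2 - 25*y - 12)/(2*y^2*(y - 1))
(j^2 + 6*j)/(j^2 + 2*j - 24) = j/(j - 4)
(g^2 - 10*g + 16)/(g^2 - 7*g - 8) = (g - 2)/(g + 1)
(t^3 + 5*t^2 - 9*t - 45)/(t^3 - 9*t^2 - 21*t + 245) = (t^2 - 9)/(t^2 - 14*t + 49)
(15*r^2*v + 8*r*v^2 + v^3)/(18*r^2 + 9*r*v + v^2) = v*(5*r + v)/(6*r + v)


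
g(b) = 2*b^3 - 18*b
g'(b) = 6*b^2 - 18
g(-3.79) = -40.66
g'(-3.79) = 68.18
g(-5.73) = -273.13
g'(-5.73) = 179.00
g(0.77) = -12.95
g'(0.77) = -14.44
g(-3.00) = 0.00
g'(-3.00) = 36.00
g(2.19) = -18.41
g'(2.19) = 10.78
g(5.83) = 291.37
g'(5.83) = 185.93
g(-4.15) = -68.25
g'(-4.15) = 85.34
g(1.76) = -20.78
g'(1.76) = 0.59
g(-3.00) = 0.00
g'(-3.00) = 36.00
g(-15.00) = -6480.00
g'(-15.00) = 1332.00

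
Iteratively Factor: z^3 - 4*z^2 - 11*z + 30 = (z + 3)*(z^2 - 7*z + 10) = (z - 2)*(z + 3)*(z - 5)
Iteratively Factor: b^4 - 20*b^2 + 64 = (b - 2)*(b^3 + 2*b^2 - 16*b - 32) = (b - 2)*(b + 2)*(b^2 - 16) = (b - 2)*(b + 2)*(b + 4)*(b - 4)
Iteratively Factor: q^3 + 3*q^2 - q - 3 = (q + 3)*(q^2 - 1) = (q - 1)*(q + 3)*(q + 1)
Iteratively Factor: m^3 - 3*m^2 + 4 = (m - 2)*(m^2 - m - 2) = (m - 2)*(m + 1)*(m - 2)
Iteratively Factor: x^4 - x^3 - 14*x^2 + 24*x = (x + 4)*(x^3 - 5*x^2 + 6*x) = x*(x + 4)*(x^2 - 5*x + 6) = x*(x - 3)*(x + 4)*(x - 2)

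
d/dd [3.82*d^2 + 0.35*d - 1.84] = 7.64*d + 0.35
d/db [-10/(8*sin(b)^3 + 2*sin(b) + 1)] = 20*(12*sin(b)^2 + 1)*cos(b)/(8*sin(b)^3 + 2*sin(b) + 1)^2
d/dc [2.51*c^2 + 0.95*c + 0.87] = 5.02*c + 0.95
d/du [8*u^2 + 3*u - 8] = 16*u + 3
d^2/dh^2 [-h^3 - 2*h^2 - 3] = -6*h - 4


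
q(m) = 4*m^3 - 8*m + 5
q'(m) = 12*m^2 - 8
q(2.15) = 27.55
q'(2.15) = 47.47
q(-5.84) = -744.99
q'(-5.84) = 401.27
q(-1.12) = 8.34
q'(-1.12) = 7.05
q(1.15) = 1.88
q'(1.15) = 7.87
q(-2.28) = -24.17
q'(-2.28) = 54.38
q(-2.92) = -71.23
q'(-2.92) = 94.32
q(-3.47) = -134.37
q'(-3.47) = 136.49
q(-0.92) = 9.25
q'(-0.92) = 2.16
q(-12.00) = -6811.00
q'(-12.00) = 1720.00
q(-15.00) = -13375.00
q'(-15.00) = 2692.00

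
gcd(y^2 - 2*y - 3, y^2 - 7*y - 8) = y + 1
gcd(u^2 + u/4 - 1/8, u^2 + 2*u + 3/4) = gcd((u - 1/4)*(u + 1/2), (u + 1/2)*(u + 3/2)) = u + 1/2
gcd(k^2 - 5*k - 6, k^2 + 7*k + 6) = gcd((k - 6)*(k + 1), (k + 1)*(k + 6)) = k + 1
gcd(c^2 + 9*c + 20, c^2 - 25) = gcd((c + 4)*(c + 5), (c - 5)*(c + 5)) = c + 5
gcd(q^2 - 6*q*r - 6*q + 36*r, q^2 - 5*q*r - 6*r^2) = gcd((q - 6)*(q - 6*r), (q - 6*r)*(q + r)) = q - 6*r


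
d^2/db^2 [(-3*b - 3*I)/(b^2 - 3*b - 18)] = 6*((b + I)*(2*b - 3)^2 + (3*b - 3 + I)*(-b^2 + 3*b + 18))/(-b^2 + 3*b + 18)^3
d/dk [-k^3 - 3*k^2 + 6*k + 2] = -3*k^2 - 6*k + 6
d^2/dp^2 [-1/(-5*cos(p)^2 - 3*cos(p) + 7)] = (-100*sin(p)^4 + 199*sin(p)^2 + 141*cos(p)/4 - 45*cos(3*p)/4 - 11)/(-5*sin(p)^2 + 3*cos(p) - 2)^3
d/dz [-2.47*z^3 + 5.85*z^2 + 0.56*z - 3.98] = -7.41*z^2 + 11.7*z + 0.56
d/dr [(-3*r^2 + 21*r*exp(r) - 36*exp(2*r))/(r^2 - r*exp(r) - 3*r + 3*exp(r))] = 3*(-(r^2 - 7*r*exp(r) + 12*exp(2*r))*(r*exp(r) - 2*r - 2*exp(r) + 3) + (r^2 - r*exp(r) - 3*r + 3*exp(r))*(7*r*exp(r) - 2*r - 24*exp(2*r) + 7*exp(r)))/(r^2 - r*exp(r) - 3*r + 3*exp(r))^2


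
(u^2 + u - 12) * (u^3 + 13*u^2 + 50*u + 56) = u^5 + 14*u^4 + 51*u^3 - 50*u^2 - 544*u - 672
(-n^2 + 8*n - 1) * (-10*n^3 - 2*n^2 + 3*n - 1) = 10*n^5 - 78*n^4 - 9*n^3 + 27*n^2 - 11*n + 1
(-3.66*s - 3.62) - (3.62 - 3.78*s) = 0.12*s - 7.24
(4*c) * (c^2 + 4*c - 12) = 4*c^3 + 16*c^2 - 48*c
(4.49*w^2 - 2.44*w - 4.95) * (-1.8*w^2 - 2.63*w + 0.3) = -8.082*w^4 - 7.4167*w^3 + 16.6742*w^2 + 12.2865*w - 1.485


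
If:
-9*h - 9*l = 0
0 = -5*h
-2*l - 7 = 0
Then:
No Solution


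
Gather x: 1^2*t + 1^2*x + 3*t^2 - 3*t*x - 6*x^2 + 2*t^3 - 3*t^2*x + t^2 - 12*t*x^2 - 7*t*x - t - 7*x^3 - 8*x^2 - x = 2*t^3 + 4*t^2 - 7*x^3 + x^2*(-12*t - 14) + x*(-3*t^2 - 10*t)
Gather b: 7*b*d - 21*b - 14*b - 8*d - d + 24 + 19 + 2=b*(7*d - 35) - 9*d + 45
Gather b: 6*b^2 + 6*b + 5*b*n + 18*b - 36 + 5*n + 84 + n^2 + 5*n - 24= 6*b^2 + b*(5*n + 24) + n^2 + 10*n + 24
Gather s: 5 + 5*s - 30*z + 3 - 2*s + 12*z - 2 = 3*s - 18*z + 6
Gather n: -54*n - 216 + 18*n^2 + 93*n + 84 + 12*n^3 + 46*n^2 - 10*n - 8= 12*n^3 + 64*n^2 + 29*n - 140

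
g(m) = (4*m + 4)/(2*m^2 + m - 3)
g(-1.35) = 1.99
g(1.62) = 2.71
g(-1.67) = -2.95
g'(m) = (-4*m - 1)*(4*m + 4)/(2*m^2 + m - 3)^2 + 4/(2*m^2 + m - 3) = 4*(2*m^2 + m - (m + 1)*(4*m + 1) - 3)/(2*m^2 + m - 3)^2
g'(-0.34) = -1.19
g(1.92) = 1.86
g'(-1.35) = -18.07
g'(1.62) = -4.20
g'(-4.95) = -0.08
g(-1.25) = 0.89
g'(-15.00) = -0.00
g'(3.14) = -0.37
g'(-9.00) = -0.02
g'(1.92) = -1.92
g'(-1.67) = -14.07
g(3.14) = 0.83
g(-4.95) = -0.38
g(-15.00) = -0.13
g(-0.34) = -0.85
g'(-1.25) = -6.72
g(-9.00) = -0.21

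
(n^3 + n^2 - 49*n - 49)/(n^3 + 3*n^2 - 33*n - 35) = (n - 7)/(n - 5)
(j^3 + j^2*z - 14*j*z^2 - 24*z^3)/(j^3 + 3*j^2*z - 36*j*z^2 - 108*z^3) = (-j^2 + 2*j*z + 8*z^2)/(-j^2 + 36*z^2)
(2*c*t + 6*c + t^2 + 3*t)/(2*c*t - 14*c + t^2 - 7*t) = (t + 3)/(t - 7)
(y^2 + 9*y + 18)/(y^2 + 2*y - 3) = (y + 6)/(y - 1)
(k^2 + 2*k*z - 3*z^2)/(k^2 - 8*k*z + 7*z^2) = (-k - 3*z)/(-k + 7*z)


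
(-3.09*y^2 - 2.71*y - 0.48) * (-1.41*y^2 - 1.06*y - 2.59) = 4.3569*y^4 + 7.0965*y^3 + 11.5525*y^2 + 7.5277*y + 1.2432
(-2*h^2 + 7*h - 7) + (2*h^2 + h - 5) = 8*h - 12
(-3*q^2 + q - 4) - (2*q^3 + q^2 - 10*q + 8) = -2*q^3 - 4*q^2 + 11*q - 12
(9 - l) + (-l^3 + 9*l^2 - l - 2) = -l^3 + 9*l^2 - 2*l + 7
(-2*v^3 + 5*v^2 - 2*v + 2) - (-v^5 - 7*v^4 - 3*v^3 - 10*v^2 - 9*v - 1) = v^5 + 7*v^4 + v^3 + 15*v^2 + 7*v + 3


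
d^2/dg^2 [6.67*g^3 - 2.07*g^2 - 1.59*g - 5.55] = 40.02*g - 4.14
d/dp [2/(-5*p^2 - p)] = 2*(10*p + 1)/(p^2*(5*p + 1)^2)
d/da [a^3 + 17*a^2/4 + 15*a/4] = 3*a^2 + 17*a/2 + 15/4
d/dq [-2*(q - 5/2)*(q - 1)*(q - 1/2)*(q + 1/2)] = -8*q^3 + 21*q^2 - 9*q - 7/4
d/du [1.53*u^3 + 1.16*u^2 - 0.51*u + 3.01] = 4.59*u^2 + 2.32*u - 0.51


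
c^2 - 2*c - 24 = (c - 6)*(c + 4)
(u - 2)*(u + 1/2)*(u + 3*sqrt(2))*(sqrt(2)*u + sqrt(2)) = sqrt(2)*u^4 - sqrt(2)*u^3/2 + 6*u^3 - 5*sqrt(2)*u^2/2 - 3*u^2 - 15*u - sqrt(2)*u - 6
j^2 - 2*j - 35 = (j - 7)*(j + 5)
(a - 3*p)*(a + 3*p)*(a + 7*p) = a^3 + 7*a^2*p - 9*a*p^2 - 63*p^3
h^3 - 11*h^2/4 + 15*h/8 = h*(h - 3/2)*(h - 5/4)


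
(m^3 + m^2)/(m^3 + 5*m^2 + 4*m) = m/(m + 4)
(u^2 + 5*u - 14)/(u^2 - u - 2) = (u + 7)/(u + 1)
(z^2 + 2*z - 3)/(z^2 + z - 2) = (z + 3)/(z + 2)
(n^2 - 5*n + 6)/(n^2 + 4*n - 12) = (n - 3)/(n + 6)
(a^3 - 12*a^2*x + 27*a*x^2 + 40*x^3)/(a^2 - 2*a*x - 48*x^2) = (a^2 - 4*a*x - 5*x^2)/(a + 6*x)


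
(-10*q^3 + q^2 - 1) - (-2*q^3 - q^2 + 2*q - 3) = -8*q^3 + 2*q^2 - 2*q + 2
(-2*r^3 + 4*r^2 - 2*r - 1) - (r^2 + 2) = -2*r^3 + 3*r^2 - 2*r - 3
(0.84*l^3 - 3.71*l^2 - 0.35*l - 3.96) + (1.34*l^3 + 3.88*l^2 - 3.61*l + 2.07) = 2.18*l^3 + 0.17*l^2 - 3.96*l - 1.89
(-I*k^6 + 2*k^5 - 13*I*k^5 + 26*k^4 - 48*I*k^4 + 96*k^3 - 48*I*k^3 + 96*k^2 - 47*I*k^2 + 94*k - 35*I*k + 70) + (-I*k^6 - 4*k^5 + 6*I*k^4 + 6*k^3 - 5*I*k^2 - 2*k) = -2*I*k^6 - 2*k^5 - 13*I*k^5 + 26*k^4 - 42*I*k^4 + 102*k^3 - 48*I*k^3 + 96*k^2 - 52*I*k^2 + 92*k - 35*I*k + 70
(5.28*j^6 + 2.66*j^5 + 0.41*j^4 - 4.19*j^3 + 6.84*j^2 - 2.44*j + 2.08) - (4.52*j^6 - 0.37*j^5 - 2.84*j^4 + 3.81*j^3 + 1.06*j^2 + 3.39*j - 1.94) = 0.760000000000001*j^6 + 3.03*j^5 + 3.25*j^4 - 8.0*j^3 + 5.78*j^2 - 5.83*j + 4.02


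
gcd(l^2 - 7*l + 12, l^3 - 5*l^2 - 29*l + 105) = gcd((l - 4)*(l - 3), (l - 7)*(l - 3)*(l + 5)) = l - 3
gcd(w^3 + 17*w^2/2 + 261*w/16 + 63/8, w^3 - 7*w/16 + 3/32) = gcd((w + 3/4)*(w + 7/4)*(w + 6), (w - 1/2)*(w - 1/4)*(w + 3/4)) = w + 3/4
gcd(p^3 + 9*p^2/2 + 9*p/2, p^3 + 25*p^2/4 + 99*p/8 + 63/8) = p^2 + 9*p/2 + 9/2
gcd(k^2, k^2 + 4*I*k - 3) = 1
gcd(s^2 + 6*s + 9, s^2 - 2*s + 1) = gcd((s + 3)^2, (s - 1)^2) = 1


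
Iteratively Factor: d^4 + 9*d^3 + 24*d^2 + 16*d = (d)*(d^3 + 9*d^2 + 24*d + 16) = d*(d + 4)*(d^2 + 5*d + 4) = d*(d + 4)^2*(d + 1)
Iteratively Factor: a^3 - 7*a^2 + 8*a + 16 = (a - 4)*(a^2 - 3*a - 4) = (a - 4)^2*(a + 1)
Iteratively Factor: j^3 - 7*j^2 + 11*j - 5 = (j - 5)*(j^2 - 2*j + 1) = (j - 5)*(j - 1)*(j - 1)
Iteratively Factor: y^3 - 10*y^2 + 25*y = (y)*(y^2 - 10*y + 25) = y*(y - 5)*(y - 5)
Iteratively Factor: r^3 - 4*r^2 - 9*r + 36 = (r - 3)*(r^2 - r - 12) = (r - 4)*(r - 3)*(r + 3)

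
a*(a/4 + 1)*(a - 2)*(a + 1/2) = a^4/4 + 5*a^3/8 - 7*a^2/4 - a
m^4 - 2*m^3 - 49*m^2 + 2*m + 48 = (m - 8)*(m - 1)*(m + 1)*(m + 6)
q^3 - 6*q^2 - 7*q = q*(q - 7)*(q + 1)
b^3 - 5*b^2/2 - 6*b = b*(b - 4)*(b + 3/2)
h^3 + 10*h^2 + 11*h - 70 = (h - 2)*(h + 5)*(h + 7)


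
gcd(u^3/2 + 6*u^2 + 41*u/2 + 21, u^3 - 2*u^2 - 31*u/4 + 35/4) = 1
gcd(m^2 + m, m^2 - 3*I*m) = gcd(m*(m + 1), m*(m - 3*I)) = m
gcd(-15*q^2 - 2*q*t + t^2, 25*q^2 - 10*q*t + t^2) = 5*q - t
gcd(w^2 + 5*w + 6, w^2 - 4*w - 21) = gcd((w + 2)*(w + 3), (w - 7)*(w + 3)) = w + 3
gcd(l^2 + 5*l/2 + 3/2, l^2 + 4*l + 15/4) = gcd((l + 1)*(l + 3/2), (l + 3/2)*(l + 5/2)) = l + 3/2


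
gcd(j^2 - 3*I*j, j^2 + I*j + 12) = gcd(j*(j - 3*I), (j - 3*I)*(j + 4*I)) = j - 3*I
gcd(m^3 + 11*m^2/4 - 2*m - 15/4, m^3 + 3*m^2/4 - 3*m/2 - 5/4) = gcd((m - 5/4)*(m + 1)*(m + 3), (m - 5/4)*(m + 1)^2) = m^2 - m/4 - 5/4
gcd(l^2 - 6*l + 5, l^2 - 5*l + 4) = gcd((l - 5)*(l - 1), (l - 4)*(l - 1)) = l - 1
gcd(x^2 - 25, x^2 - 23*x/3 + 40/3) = x - 5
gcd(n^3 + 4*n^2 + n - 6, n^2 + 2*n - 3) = n^2 + 2*n - 3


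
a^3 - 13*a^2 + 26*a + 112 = (a - 8)*(a - 7)*(a + 2)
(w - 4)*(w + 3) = w^2 - w - 12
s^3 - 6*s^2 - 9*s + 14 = (s - 7)*(s - 1)*(s + 2)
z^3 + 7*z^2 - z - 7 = (z - 1)*(z + 1)*(z + 7)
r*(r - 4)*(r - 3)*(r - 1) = r^4 - 8*r^3 + 19*r^2 - 12*r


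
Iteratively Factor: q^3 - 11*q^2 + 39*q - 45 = (q - 3)*(q^2 - 8*q + 15) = (q - 5)*(q - 3)*(q - 3)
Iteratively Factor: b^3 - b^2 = (b)*(b^2 - b) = b^2*(b - 1)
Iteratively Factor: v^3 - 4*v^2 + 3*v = (v - 1)*(v^2 - 3*v) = (v - 3)*(v - 1)*(v)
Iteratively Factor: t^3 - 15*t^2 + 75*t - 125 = (t - 5)*(t^2 - 10*t + 25) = (t - 5)^2*(t - 5)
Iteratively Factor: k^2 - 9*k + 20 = (k - 5)*(k - 4)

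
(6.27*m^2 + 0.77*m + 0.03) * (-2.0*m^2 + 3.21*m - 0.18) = -12.54*m^4 + 18.5867*m^3 + 1.2831*m^2 - 0.0423*m - 0.0054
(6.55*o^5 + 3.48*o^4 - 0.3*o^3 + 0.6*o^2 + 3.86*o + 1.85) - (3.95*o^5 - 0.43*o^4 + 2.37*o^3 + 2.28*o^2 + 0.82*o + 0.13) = 2.6*o^5 + 3.91*o^4 - 2.67*o^3 - 1.68*o^2 + 3.04*o + 1.72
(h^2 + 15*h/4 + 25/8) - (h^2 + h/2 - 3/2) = 13*h/4 + 37/8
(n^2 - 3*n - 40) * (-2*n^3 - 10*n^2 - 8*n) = -2*n^5 - 4*n^4 + 102*n^3 + 424*n^2 + 320*n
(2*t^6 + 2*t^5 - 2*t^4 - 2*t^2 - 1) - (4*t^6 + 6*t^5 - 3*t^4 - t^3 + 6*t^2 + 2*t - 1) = -2*t^6 - 4*t^5 + t^4 + t^3 - 8*t^2 - 2*t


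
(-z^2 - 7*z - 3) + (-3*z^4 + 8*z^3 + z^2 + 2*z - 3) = -3*z^4 + 8*z^3 - 5*z - 6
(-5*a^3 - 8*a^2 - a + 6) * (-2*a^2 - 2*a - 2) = 10*a^5 + 26*a^4 + 28*a^3 + 6*a^2 - 10*a - 12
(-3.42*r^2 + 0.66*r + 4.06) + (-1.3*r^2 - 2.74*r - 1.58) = -4.72*r^2 - 2.08*r + 2.48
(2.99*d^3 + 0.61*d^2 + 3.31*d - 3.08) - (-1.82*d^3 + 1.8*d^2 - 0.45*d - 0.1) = 4.81*d^3 - 1.19*d^2 + 3.76*d - 2.98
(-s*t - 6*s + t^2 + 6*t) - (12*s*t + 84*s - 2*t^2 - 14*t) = -13*s*t - 90*s + 3*t^2 + 20*t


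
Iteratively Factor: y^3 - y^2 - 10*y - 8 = (y - 4)*(y^2 + 3*y + 2) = (y - 4)*(y + 1)*(y + 2)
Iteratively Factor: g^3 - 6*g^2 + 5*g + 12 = (g - 3)*(g^2 - 3*g - 4) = (g - 4)*(g - 3)*(g + 1)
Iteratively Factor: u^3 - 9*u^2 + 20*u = (u - 5)*(u^2 - 4*u) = u*(u - 5)*(u - 4)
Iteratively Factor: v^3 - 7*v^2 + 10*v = (v - 2)*(v^2 - 5*v) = v*(v - 2)*(v - 5)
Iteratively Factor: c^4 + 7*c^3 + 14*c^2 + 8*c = (c + 1)*(c^3 + 6*c^2 + 8*c) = (c + 1)*(c + 2)*(c^2 + 4*c) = (c + 1)*(c + 2)*(c + 4)*(c)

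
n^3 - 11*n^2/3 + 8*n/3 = n*(n - 8/3)*(n - 1)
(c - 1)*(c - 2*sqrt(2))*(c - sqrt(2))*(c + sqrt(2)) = c^4 - 2*sqrt(2)*c^3 - c^3 - 2*c^2 + 2*sqrt(2)*c^2 + 2*c + 4*sqrt(2)*c - 4*sqrt(2)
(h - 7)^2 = h^2 - 14*h + 49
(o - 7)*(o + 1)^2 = o^3 - 5*o^2 - 13*o - 7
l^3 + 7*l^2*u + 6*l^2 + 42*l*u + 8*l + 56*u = (l + 2)*(l + 4)*(l + 7*u)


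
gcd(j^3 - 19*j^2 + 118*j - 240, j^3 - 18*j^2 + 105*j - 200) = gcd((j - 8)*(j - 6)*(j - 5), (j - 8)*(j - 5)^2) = j^2 - 13*j + 40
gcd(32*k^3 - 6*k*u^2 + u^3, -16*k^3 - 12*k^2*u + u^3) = -8*k^2 - 2*k*u + u^2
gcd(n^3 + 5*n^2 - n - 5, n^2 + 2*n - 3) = n - 1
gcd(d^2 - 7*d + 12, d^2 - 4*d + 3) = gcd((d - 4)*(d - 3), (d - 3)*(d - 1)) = d - 3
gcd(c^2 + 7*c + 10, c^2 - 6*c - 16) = c + 2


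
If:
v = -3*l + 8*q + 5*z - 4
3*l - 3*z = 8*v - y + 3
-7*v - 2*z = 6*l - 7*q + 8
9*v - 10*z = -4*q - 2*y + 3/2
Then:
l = -1619*z/909 - 1199/1818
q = 125/606 - 394*z/303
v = -6*z/101 - 75/202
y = 2384*z/303 + 1217/606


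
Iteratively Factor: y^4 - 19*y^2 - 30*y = (y + 2)*(y^3 - 2*y^2 - 15*y) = (y + 2)*(y + 3)*(y^2 - 5*y) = (y - 5)*(y + 2)*(y + 3)*(y)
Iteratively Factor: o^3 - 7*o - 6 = (o + 2)*(o^2 - 2*o - 3) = (o - 3)*(o + 2)*(o + 1)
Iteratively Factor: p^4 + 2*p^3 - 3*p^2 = (p - 1)*(p^3 + 3*p^2) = (p - 1)*(p + 3)*(p^2) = p*(p - 1)*(p + 3)*(p)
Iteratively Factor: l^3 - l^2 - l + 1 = (l - 1)*(l^2 - 1) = (l - 1)*(l + 1)*(l - 1)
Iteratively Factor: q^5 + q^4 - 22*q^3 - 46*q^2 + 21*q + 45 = (q + 1)*(q^4 - 22*q^2 - 24*q + 45) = (q - 1)*(q + 1)*(q^3 + q^2 - 21*q - 45) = (q - 1)*(q + 1)*(q + 3)*(q^2 - 2*q - 15) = (q - 5)*(q - 1)*(q + 1)*(q + 3)*(q + 3)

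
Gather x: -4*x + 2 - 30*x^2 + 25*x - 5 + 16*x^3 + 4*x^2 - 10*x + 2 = 16*x^3 - 26*x^2 + 11*x - 1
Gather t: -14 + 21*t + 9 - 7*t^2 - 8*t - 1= -7*t^2 + 13*t - 6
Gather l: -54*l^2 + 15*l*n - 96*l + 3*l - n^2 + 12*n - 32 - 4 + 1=-54*l^2 + l*(15*n - 93) - n^2 + 12*n - 35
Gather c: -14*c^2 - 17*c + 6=-14*c^2 - 17*c + 6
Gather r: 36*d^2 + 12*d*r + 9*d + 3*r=36*d^2 + 9*d + r*(12*d + 3)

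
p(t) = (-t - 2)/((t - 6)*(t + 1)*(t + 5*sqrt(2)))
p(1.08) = 0.04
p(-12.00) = -0.01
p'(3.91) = 0.02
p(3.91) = 0.05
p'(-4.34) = -0.00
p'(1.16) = 0.00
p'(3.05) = 0.01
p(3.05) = 0.04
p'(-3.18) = -0.00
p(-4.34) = 0.02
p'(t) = -(-t - 2)/((t - 6)*(t + 1)*(t + 5*sqrt(2))^2) - (-t - 2)/((t - 6)*(t + 1)^2*(t + 5*sqrt(2))) - (-t - 2)/((t - 6)^2*(t + 1)*(t + 5*sqrt(2))) - 1/((t - 6)*(t + 1)*(t + 5*sqrt(2)))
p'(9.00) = 0.01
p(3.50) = 0.05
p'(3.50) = 0.01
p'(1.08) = 0.00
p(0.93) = 0.04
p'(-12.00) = 0.00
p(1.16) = 0.04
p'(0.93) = 0.00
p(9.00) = -0.02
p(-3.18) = 0.02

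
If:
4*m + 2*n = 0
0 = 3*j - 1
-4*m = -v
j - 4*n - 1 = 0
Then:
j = 1/3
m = 1/12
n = -1/6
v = 1/3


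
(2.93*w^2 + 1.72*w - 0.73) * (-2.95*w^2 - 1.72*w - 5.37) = -8.6435*w^4 - 10.1136*w^3 - 16.539*w^2 - 7.9808*w + 3.9201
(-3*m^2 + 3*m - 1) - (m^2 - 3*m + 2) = -4*m^2 + 6*m - 3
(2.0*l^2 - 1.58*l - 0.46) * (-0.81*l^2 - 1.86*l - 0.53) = -1.62*l^4 - 2.4402*l^3 + 2.2514*l^2 + 1.693*l + 0.2438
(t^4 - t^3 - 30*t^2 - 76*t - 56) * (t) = t^5 - t^4 - 30*t^3 - 76*t^2 - 56*t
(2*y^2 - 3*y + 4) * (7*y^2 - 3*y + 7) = 14*y^4 - 27*y^3 + 51*y^2 - 33*y + 28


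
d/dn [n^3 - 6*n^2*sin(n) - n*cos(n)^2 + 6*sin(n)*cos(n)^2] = -6*n^2*cos(n) + 3*n^2 - 12*n*sin(n) + n*sin(2*n) + 3*cos(n)/2 - cos(2*n)/2 + 9*cos(3*n)/2 - 1/2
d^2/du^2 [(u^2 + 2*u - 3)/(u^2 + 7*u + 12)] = -10/(u^3 + 12*u^2 + 48*u + 64)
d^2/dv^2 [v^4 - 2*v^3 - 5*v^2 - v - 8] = 12*v^2 - 12*v - 10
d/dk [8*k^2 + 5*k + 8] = 16*k + 5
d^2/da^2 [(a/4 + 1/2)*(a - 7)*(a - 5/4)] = 3*a/2 - 25/8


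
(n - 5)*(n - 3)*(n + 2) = n^3 - 6*n^2 - n + 30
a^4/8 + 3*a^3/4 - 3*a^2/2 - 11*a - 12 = (a/4 + 1/2)*(a/2 + 1)*(a - 4)*(a + 6)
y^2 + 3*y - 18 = (y - 3)*(y + 6)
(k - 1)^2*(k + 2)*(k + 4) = k^4 + 4*k^3 - 3*k^2 - 10*k + 8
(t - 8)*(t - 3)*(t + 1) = t^3 - 10*t^2 + 13*t + 24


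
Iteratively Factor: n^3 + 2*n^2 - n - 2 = (n + 1)*(n^2 + n - 2) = (n - 1)*(n + 1)*(n + 2)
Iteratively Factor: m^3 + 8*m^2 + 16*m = (m + 4)*(m^2 + 4*m) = (m + 4)^2*(m)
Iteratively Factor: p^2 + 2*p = (p)*(p + 2)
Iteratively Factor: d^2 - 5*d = (d)*(d - 5)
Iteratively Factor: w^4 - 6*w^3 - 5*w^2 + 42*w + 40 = (w + 2)*(w^3 - 8*w^2 + 11*w + 20) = (w - 5)*(w + 2)*(w^2 - 3*w - 4) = (w - 5)*(w - 4)*(w + 2)*(w + 1)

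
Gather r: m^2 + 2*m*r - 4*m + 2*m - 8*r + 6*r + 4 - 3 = m^2 - 2*m + r*(2*m - 2) + 1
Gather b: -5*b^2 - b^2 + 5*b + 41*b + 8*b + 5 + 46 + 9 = -6*b^2 + 54*b + 60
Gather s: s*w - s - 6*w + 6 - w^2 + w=s*(w - 1) - w^2 - 5*w + 6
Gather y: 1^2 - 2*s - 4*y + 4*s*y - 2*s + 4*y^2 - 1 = -4*s + 4*y^2 + y*(4*s - 4)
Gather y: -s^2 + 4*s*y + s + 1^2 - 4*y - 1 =-s^2 + s + y*(4*s - 4)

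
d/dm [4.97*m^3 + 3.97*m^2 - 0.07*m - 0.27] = 14.91*m^2 + 7.94*m - 0.07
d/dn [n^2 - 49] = 2*n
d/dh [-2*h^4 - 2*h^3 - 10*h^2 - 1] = 2*h*(-4*h^2 - 3*h - 10)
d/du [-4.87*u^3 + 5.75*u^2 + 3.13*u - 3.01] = -14.61*u^2 + 11.5*u + 3.13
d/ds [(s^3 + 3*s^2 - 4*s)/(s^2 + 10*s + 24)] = (s^2 + 12*s - 6)/(s^2 + 12*s + 36)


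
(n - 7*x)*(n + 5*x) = n^2 - 2*n*x - 35*x^2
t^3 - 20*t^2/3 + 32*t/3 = t*(t - 4)*(t - 8/3)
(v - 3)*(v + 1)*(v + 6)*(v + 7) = v^4 + 11*v^3 + 13*v^2 - 123*v - 126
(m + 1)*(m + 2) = m^2 + 3*m + 2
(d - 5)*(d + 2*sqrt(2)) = d^2 - 5*d + 2*sqrt(2)*d - 10*sqrt(2)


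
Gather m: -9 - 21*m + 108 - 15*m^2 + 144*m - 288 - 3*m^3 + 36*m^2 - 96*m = -3*m^3 + 21*m^2 + 27*m - 189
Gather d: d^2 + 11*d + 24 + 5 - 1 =d^2 + 11*d + 28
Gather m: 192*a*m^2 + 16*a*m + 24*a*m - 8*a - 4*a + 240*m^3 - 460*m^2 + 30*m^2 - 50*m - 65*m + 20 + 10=-12*a + 240*m^3 + m^2*(192*a - 430) + m*(40*a - 115) + 30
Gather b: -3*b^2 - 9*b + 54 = -3*b^2 - 9*b + 54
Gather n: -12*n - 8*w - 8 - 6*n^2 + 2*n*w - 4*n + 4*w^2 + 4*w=-6*n^2 + n*(2*w - 16) + 4*w^2 - 4*w - 8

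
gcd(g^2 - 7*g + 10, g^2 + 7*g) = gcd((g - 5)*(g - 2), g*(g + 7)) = 1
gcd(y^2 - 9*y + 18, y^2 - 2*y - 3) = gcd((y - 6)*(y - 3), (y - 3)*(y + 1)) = y - 3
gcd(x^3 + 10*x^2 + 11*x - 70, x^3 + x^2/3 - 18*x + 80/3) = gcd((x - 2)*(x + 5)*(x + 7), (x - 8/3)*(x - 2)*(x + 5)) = x^2 + 3*x - 10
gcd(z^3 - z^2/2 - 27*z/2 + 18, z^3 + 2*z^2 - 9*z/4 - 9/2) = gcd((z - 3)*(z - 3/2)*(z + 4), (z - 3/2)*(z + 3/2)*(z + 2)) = z - 3/2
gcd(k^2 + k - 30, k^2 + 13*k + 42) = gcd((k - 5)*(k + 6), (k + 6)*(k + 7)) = k + 6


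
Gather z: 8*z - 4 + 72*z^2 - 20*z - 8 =72*z^2 - 12*z - 12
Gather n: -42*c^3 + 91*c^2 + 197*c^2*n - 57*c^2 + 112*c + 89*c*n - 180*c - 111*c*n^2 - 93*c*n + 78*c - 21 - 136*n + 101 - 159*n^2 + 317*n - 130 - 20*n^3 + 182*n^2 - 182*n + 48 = -42*c^3 + 34*c^2 + 10*c - 20*n^3 + n^2*(23 - 111*c) + n*(197*c^2 - 4*c - 1) - 2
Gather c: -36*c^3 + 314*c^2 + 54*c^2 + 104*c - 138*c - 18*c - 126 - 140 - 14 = -36*c^3 + 368*c^2 - 52*c - 280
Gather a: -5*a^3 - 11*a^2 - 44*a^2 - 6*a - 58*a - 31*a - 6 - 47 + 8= -5*a^3 - 55*a^2 - 95*a - 45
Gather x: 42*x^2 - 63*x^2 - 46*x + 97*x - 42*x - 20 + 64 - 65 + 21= -21*x^2 + 9*x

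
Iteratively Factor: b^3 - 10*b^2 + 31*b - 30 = (b - 2)*(b^2 - 8*b + 15) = (b - 5)*(b - 2)*(b - 3)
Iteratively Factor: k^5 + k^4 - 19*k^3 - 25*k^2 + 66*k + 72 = (k + 3)*(k^4 - 2*k^3 - 13*k^2 + 14*k + 24) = (k - 4)*(k + 3)*(k^3 + 2*k^2 - 5*k - 6) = (k - 4)*(k + 1)*(k + 3)*(k^2 + k - 6) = (k - 4)*(k + 1)*(k + 3)^2*(k - 2)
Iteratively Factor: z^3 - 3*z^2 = (z)*(z^2 - 3*z) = z^2*(z - 3)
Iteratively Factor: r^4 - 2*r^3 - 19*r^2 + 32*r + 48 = (r + 1)*(r^3 - 3*r^2 - 16*r + 48) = (r - 4)*(r + 1)*(r^2 + r - 12) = (r - 4)*(r + 1)*(r + 4)*(r - 3)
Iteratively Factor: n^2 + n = (n + 1)*(n)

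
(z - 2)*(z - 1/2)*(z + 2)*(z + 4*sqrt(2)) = z^4 - z^3/2 + 4*sqrt(2)*z^3 - 4*z^2 - 2*sqrt(2)*z^2 - 16*sqrt(2)*z + 2*z + 8*sqrt(2)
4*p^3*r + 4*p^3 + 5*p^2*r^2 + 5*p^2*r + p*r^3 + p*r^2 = (p + r)*(4*p + r)*(p*r + p)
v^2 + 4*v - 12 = (v - 2)*(v + 6)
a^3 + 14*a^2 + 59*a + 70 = (a + 2)*(a + 5)*(a + 7)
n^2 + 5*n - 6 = (n - 1)*(n + 6)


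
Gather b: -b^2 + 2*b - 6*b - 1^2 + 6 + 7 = -b^2 - 4*b + 12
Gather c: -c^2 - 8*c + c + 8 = -c^2 - 7*c + 8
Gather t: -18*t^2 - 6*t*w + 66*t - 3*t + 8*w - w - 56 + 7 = -18*t^2 + t*(63 - 6*w) + 7*w - 49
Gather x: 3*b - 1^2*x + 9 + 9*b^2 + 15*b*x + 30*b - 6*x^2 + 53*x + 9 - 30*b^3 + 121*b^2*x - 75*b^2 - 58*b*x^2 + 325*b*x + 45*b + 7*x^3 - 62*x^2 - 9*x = -30*b^3 - 66*b^2 + 78*b + 7*x^3 + x^2*(-58*b - 68) + x*(121*b^2 + 340*b + 43) + 18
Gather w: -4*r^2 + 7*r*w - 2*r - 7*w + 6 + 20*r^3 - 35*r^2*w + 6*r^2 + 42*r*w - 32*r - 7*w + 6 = 20*r^3 + 2*r^2 - 34*r + w*(-35*r^2 + 49*r - 14) + 12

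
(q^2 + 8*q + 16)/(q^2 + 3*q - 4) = (q + 4)/(q - 1)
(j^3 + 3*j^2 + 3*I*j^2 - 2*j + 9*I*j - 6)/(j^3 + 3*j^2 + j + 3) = (j + 2*I)/(j - I)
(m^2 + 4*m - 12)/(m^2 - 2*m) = (m + 6)/m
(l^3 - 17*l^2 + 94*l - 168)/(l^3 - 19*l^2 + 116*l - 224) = (l - 6)/(l - 8)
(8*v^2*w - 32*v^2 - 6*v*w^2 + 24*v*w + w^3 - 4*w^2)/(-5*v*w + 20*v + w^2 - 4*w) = (-8*v^2 + 6*v*w - w^2)/(5*v - w)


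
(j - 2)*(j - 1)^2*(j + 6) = j^4 + 2*j^3 - 19*j^2 + 28*j - 12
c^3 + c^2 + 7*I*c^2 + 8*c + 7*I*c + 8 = (c + 1)*(c - I)*(c + 8*I)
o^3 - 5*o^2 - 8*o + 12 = (o - 6)*(o - 1)*(o + 2)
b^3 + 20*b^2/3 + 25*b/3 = b*(b + 5/3)*(b + 5)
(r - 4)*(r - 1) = r^2 - 5*r + 4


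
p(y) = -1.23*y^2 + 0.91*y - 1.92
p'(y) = 0.91 - 2.46*y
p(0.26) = -1.77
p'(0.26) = 0.27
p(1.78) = -4.20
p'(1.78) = -3.47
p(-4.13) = -26.66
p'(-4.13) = 11.07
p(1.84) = -4.41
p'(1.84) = -3.62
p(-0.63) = -2.98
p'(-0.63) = 2.46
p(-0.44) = -2.56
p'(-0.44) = 1.99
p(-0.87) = -3.64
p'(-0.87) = 3.05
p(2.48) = -7.23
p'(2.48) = -5.19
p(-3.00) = -15.72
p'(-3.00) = 8.29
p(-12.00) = -189.96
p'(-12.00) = 30.43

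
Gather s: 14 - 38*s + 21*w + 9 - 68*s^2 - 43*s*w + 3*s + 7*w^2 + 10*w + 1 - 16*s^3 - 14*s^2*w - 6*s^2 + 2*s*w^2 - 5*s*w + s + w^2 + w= -16*s^3 + s^2*(-14*w - 74) + s*(2*w^2 - 48*w - 34) + 8*w^2 + 32*w + 24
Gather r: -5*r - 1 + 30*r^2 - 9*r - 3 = 30*r^2 - 14*r - 4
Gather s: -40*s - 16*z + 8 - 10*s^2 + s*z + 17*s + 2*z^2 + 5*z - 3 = -10*s^2 + s*(z - 23) + 2*z^2 - 11*z + 5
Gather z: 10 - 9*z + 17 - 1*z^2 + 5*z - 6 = -z^2 - 4*z + 21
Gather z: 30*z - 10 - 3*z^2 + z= -3*z^2 + 31*z - 10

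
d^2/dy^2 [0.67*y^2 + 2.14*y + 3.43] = 1.34000000000000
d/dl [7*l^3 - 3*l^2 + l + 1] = 21*l^2 - 6*l + 1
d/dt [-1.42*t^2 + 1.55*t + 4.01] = 1.55 - 2.84*t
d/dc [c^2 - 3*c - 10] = 2*c - 3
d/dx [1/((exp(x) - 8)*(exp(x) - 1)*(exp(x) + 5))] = -((exp(x) - 8)*(exp(x) - 1) + (exp(x) - 8)*(exp(x) + 5) + (exp(x) - 1)*(exp(x) + 5))/(4*(exp(x) - 8)^2*(exp(x) + 5)^2*sinh(x/2)^2)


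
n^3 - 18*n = n*(n - 3*sqrt(2))*(n + 3*sqrt(2))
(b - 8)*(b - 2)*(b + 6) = b^3 - 4*b^2 - 44*b + 96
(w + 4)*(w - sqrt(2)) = w^2 - sqrt(2)*w + 4*w - 4*sqrt(2)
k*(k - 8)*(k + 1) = k^3 - 7*k^2 - 8*k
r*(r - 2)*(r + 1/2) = r^3 - 3*r^2/2 - r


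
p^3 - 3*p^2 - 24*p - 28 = (p - 7)*(p + 2)^2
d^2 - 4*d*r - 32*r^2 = (d - 8*r)*(d + 4*r)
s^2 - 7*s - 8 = (s - 8)*(s + 1)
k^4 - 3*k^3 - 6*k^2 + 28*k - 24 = (k - 2)^3*(k + 3)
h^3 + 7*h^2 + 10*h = h*(h + 2)*(h + 5)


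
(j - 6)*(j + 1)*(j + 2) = j^3 - 3*j^2 - 16*j - 12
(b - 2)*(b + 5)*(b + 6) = b^3 + 9*b^2 + 8*b - 60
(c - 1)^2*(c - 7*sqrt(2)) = c^3 - 7*sqrt(2)*c^2 - 2*c^2 + c + 14*sqrt(2)*c - 7*sqrt(2)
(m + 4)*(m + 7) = m^2 + 11*m + 28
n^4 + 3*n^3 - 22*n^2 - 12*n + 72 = (n - 3)*(n - 2)*(n + 2)*(n + 6)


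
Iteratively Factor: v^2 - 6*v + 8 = (v - 4)*(v - 2)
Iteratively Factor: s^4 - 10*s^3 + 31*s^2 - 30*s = (s - 5)*(s^3 - 5*s^2 + 6*s) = (s - 5)*(s - 2)*(s^2 - 3*s) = (s - 5)*(s - 3)*(s - 2)*(s)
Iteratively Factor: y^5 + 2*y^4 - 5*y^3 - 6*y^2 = (y - 2)*(y^4 + 4*y^3 + 3*y^2) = (y - 2)*(y + 1)*(y^3 + 3*y^2) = (y - 2)*(y + 1)*(y + 3)*(y^2) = y*(y - 2)*(y + 1)*(y + 3)*(y)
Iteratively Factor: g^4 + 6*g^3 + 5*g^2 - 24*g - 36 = (g + 2)*(g^3 + 4*g^2 - 3*g - 18) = (g + 2)*(g + 3)*(g^2 + g - 6) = (g - 2)*(g + 2)*(g + 3)*(g + 3)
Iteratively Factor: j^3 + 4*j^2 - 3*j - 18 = (j + 3)*(j^2 + j - 6) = (j - 2)*(j + 3)*(j + 3)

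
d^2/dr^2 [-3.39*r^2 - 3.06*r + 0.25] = -6.78000000000000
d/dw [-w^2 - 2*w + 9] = -2*w - 2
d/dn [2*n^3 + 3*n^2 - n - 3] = 6*n^2 + 6*n - 1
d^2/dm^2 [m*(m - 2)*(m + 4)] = 6*m + 4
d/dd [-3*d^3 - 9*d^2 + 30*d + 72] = -9*d^2 - 18*d + 30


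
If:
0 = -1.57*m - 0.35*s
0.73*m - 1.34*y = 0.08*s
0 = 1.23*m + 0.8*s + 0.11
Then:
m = 0.05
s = -0.21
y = 0.04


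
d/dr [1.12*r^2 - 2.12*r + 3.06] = 2.24*r - 2.12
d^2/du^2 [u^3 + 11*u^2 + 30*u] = 6*u + 22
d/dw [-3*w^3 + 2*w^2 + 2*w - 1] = -9*w^2 + 4*w + 2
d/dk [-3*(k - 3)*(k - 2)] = 15 - 6*k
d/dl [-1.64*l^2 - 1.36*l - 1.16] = -3.28*l - 1.36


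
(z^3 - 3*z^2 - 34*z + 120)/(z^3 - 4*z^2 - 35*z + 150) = (z - 4)/(z - 5)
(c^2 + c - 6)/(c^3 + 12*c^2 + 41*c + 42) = (c - 2)/(c^2 + 9*c + 14)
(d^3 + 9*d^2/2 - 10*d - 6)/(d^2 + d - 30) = (d^2 - 3*d/2 - 1)/(d - 5)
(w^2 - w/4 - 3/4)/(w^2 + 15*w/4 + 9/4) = (w - 1)/(w + 3)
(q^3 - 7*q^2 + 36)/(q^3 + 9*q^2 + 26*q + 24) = (q^2 - 9*q + 18)/(q^2 + 7*q + 12)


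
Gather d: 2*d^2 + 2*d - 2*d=2*d^2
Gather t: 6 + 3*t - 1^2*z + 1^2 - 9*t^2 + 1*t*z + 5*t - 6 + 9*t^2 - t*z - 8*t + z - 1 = 0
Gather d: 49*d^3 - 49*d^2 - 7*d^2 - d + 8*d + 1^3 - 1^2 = 49*d^3 - 56*d^2 + 7*d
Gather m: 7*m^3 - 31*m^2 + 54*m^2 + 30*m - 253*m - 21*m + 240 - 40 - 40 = 7*m^3 + 23*m^2 - 244*m + 160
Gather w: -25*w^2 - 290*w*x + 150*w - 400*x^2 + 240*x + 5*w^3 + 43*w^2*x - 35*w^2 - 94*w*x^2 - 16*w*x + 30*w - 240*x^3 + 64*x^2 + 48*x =5*w^3 + w^2*(43*x - 60) + w*(-94*x^2 - 306*x + 180) - 240*x^3 - 336*x^2 + 288*x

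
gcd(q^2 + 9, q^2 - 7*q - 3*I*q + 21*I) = q - 3*I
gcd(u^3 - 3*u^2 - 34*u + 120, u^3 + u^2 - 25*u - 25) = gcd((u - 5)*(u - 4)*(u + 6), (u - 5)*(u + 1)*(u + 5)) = u - 5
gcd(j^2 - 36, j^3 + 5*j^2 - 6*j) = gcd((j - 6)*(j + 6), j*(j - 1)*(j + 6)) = j + 6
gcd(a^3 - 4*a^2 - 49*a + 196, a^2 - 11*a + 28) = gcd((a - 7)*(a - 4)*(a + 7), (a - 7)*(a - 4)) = a^2 - 11*a + 28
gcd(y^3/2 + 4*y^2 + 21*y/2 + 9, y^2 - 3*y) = 1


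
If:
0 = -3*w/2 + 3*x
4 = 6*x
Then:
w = 4/3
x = 2/3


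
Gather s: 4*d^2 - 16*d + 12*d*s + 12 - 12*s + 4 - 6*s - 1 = 4*d^2 - 16*d + s*(12*d - 18) + 15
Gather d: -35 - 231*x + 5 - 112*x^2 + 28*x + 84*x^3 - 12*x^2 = 84*x^3 - 124*x^2 - 203*x - 30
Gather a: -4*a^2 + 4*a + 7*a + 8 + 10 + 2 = -4*a^2 + 11*a + 20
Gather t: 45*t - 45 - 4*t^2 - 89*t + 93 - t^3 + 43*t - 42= -t^3 - 4*t^2 - t + 6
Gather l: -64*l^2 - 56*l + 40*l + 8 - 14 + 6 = -64*l^2 - 16*l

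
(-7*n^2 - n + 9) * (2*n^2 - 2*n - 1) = -14*n^4 + 12*n^3 + 27*n^2 - 17*n - 9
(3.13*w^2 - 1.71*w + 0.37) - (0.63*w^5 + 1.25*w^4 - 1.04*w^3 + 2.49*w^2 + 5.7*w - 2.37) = -0.63*w^5 - 1.25*w^4 + 1.04*w^3 + 0.64*w^2 - 7.41*w + 2.74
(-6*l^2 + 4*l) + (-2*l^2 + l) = -8*l^2 + 5*l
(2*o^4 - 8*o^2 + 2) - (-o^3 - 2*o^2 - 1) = 2*o^4 + o^3 - 6*o^2 + 3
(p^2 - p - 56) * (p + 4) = p^3 + 3*p^2 - 60*p - 224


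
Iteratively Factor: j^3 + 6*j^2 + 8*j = (j)*(j^2 + 6*j + 8) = j*(j + 4)*(j + 2)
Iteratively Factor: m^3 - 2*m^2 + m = (m - 1)*(m^2 - m) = (m - 1)^2*(m)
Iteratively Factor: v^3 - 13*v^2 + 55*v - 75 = (v - 3)*(v^2 - 10*v + 25) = (v - 5)*(v - 3)*(v - 5)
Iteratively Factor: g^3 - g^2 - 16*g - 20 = (g + 2)*(g^2 - 3*g - 10) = (g - 5)*(g + 2)*(g + 2)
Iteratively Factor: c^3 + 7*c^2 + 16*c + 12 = (c + 3)*(c^2 + 4*c + 4) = (c + 2)*(c + 3)*(c + 2)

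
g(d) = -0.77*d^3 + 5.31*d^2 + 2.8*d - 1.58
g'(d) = -2.31*d^2 + 10.62*d + 2.8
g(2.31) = 23.73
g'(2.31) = 15.01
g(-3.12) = 64.76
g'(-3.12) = -52.82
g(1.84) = 16.75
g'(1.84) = 14.52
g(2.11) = 20.74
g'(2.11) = 14.92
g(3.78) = 43.29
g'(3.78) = 9.94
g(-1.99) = 19.94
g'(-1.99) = -27.48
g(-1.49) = 8.58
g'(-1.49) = -18.15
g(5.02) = 48.88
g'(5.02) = -2.10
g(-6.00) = 339.10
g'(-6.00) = -144.08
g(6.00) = 40.06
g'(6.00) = -16.64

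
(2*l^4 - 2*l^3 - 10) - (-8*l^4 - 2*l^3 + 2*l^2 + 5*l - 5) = 10*l^4 - 2*l^2 - 5*l - 5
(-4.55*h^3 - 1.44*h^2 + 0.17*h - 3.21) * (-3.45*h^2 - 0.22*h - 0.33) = 15.6975*h^5 + 5.969*h^4 + 1.2318*h^3 + 11.5123*h^2 + 0.6501*h + 1.0593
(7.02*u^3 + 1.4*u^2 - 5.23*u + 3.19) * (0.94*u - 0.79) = 6.5988*u^4 - 4.2298*u^3 - 6.0222*u^2 + 7.1303*u - 2.5201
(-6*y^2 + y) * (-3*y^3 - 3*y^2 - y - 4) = 18*y^5 + 15*y^4 + 3*y^3 + 23*y^2 - 4*y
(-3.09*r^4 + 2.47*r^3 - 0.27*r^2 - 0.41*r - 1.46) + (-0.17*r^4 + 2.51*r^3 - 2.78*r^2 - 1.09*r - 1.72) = -3.26*r^4 + 4.98*r^3 - 3.05*r^2 - 1.5*r - 3.18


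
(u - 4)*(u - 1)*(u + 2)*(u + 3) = u^4 - 15*u^2 - 10*u + 24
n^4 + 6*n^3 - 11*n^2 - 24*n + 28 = (n - 2)*(n - 1)*(n + 2)*(n + 7)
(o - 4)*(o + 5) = o^2 + o - 20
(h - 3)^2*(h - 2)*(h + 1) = h^4 - 7*h^3 + 13*h^2 + 3*h - 18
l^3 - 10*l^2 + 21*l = l*(l - 7)*(l - 3)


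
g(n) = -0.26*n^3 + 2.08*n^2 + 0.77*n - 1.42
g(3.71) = 16.79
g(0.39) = -0.82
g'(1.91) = 5.87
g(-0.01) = -1.43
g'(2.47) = 6.29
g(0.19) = -1.20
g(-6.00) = 125.00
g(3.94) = 18.00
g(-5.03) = 80.42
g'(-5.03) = -39.89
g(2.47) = 9.25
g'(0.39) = 2.27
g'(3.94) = 5.05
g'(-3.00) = -18.73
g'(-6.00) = -52.27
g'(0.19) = 1.53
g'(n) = -0.78*n^2 + 4.16*n + 0.77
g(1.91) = 5.83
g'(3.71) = 5.47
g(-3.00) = 22.01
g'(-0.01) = 0.73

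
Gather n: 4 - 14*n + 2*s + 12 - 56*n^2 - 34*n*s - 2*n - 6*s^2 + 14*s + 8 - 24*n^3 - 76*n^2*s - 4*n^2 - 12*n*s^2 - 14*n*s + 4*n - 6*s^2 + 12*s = -24*n^3 + n^2*(-76*s - 60) + n*(-12*s^2 - 48*s - 12) - 12*s^2 + 28*s + 24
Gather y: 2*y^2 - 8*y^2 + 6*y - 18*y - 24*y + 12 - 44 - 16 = -6*y^2 - 36*y - 48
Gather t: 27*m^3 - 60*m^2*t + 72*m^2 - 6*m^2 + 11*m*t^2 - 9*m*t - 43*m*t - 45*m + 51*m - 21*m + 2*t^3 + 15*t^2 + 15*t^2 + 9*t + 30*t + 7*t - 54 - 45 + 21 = 27*m^3 + 66*m^2 - 15*m + 2*t^3 + t^2*(11*m + 30) + t*(-60*m^2 - 52*m + 46) - 78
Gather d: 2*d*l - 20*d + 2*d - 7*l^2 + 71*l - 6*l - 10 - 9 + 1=d*(2*l - 18) - 7*l^2 + 65*l - 18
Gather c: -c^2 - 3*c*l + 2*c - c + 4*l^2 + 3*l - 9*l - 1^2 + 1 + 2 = -c^2 + c*(1 - 3*l) + 4*l^2 - 6*l + 2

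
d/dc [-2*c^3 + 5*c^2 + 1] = 2*c*(5 - 3*c)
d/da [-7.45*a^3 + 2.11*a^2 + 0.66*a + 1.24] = -22.35*a^2 + 4.22*a + 0.66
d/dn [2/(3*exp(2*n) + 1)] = -12*exp(2*n)/(3*exp(2*n) + 1)^2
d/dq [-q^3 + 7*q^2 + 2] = q*(14 - 3*q)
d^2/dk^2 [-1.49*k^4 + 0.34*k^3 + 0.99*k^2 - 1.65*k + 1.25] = -17.88*k^2 + 2.04*k + 1.98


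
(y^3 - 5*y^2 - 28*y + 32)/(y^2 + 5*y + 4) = (y^2 - 9*y + 8)/(y + 1)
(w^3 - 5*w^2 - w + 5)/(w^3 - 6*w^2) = (w^3 - 5*w^2 - w + 5)/(w^2*(w - 6))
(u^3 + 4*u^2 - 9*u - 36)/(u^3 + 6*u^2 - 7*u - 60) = (u + 3)/(u + 5)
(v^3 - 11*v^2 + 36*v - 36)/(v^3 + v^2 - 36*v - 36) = (v^2 - 5*v + 6)/(v^2 + 7*v + 6)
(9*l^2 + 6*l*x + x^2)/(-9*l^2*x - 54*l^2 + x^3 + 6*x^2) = (3*l + x)/(-3*l*x - 18*l + x^2 + 6*x)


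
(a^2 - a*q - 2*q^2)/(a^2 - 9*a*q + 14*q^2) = (-a - q)/(-a + 7*q)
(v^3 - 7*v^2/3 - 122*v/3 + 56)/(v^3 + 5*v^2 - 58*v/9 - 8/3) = 3*(v - 7)/(3*v + 1)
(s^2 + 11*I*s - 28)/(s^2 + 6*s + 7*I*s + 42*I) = (s + 4*I)/(s + 6)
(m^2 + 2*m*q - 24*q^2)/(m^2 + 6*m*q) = (m - 4*q)/m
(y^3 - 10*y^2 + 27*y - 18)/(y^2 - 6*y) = y - 4 + 3/y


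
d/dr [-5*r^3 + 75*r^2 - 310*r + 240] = -15*r^2 + 150*r - 310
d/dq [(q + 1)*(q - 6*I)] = 2*q + 1 - 6*I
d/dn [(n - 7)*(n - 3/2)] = 2*n - 17/2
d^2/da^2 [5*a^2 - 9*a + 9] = 10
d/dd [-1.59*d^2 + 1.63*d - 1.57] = 1.63 - 3.18*d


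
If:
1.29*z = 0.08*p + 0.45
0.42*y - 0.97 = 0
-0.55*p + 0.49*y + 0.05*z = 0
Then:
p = 2.10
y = 2.31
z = 0.48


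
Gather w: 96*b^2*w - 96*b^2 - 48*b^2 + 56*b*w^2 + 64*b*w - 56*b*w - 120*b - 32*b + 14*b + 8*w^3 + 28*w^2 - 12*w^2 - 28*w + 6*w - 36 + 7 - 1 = -144*b^2 - 138*b + 8*w^3 + w^2*(56*b + 16) + w*(96*b^2 + 8*b - 22) - 30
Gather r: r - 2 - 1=r - 3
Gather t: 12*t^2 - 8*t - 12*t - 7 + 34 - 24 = 12*t^2 - 20*t + 3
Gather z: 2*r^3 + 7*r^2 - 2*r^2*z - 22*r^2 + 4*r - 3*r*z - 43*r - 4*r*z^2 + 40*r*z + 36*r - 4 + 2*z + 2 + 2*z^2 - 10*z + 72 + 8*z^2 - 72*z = 2*r^3 - 15*r^2 - 3*r + z^2*(10 - 4*r) + z*(-2*r^2 + 37*r - 80) + 70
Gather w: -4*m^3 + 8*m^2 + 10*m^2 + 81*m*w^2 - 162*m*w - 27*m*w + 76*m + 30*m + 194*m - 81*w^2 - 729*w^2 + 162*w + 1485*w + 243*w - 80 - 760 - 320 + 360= -4*m^3 + 18*m^2 + 300*m + w^2*(81*m - 810) + w*(1890 - 189*m) - 800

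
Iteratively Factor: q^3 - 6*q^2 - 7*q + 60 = (q + 3)*(q^2 - 9*q + 20) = (q - 4)*(q + 3)*(q - 5)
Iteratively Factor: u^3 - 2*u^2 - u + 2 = (u - 1)*(u^2 - u - 2) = (u - 1)*(u + 1)*(u - 2)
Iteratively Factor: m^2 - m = (m)*(m - 1)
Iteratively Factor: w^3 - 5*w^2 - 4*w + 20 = (w + 2)*(w^2 - 7*w + 10) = (w - 5)*(w + 2)*(w - 2)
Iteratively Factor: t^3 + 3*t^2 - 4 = (t + 2)*(t^2 + t - 2) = (t - 1)*(t + 2)*(t + 2)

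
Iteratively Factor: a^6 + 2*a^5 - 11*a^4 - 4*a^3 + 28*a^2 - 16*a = (a + 4)*(a^5 - 2*a^4 - 3*a^3 + 8*a^2 - 4*a) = (a - 1)*(a + 4)*(a^4 - a^3 - 4*a^2 + 4*a) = (a - 2)*(a - 1)*(a + 4)*(a^3 + a^2 - 2*a) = (a - 2)*(a - 1)*(a + 2)*(a + 4)*(a^2 - a) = a*(a - 2)*(a - 1)*(a + 2)*(a + 4)*(a - 1)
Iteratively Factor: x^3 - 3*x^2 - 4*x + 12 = (x - 2)*(x^2 - x - 6) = (x - 3)*(x - 2)*(x + 2)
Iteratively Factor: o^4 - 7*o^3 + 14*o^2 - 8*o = (o - 4)*(o^3 - 3*o^2 + 2*o) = (o - 4)*(o - 1)*(o^2 - 2*o) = o*(o - 4)*(o - 1)*(o - 2)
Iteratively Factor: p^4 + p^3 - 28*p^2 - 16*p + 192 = (p + 4)*(p^3 - 3*p^2 - 16*p + 48) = (p + 4)^2*(p^2 - 7*p + 12) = (p - 4)*(p + 4)^2*(p - 3)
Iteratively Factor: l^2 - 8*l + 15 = (l - 3)*(l - 5)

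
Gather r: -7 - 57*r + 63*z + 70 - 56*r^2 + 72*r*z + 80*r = -56*r^2 + r*(72*z + 23) + 63*z + 63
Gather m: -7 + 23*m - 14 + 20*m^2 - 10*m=20*m^2 + 13*m - 21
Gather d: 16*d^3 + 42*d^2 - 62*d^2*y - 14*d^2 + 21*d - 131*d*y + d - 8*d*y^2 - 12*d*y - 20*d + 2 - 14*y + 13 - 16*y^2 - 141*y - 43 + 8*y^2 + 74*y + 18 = 16*d^3 + d^2*(28 - 62*y) + d*(-8*y^2 - 143*y + 2) - 8*y^2 - 81*y - 10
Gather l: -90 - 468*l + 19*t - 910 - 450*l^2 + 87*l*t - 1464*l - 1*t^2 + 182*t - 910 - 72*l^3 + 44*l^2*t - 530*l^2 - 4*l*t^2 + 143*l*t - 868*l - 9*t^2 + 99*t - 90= -72*l^3 + l^2*(44*t - 980) + l*(-4*t^2 + 230*t - 2800) - 10*t^2 + 300*t - 2000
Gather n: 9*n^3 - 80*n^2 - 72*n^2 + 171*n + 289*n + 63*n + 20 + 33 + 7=9*n^3 - 152*n^2 + 523*n + 60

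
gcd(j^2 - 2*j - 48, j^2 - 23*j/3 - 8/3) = j - 8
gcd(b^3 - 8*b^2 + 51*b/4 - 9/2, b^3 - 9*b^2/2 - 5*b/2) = 1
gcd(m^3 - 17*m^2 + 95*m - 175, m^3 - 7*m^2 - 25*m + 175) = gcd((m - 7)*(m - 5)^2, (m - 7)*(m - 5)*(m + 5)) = m^2 - 12*m + 35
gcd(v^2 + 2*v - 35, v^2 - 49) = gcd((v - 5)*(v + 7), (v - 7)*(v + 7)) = v + 7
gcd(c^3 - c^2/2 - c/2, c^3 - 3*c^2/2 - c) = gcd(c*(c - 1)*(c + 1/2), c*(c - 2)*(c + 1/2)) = c^2 + c/2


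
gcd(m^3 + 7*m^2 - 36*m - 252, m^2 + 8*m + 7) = m + 7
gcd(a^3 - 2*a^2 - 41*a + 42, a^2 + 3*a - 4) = a - 1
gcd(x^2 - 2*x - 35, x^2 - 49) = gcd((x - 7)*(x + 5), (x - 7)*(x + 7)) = x - 7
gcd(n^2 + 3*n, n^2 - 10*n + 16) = 1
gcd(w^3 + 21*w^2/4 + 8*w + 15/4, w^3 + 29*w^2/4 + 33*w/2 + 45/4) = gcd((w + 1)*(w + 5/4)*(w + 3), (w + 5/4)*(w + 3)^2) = w^2 + 17*w/4 + 15/4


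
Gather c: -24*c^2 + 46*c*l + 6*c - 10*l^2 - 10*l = -24*c^2 + c*(46*l + 6) - 10*l^2 - 10*l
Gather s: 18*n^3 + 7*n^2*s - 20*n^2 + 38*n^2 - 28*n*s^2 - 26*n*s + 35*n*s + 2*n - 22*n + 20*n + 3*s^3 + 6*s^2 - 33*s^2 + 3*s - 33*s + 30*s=18*n^3 + 18*n^2 + 3*s^3 + s^2*(-28*n - 27) + s*(7*n^2 + 9*n)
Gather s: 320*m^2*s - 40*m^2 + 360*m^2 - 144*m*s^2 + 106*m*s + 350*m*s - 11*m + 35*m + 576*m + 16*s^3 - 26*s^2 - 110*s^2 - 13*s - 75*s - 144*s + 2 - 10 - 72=320*m^2 + 600*m + 16*s^3 + s^2*(-144*m - 136) + s*(320*m^2 + 456*m - 232) - 80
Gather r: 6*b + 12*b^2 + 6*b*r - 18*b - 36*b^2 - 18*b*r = -24*b^2 - 12*b*r - 12*b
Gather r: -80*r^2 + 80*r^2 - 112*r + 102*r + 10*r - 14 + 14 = 0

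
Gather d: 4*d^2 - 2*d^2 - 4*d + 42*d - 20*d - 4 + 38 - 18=2*d^2 + 18*d + 16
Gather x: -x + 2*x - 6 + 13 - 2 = x + 5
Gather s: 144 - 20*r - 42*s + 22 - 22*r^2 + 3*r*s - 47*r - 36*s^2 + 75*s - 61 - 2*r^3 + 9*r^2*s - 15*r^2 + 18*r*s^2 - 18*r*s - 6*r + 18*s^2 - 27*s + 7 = -2*r^3 - 37*r^2 - 73*r + s^2*(18*r - 18) + s*(9*r^2 - 15*r + 6) + 112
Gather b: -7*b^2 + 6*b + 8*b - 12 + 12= -7*b^2 + 14*b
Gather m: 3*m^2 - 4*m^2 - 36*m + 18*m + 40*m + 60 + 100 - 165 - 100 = -m^2 + 22*m - 105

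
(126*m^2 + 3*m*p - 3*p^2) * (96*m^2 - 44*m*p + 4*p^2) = 12096*m^4 - 5256*m^3*p + 84*m^2*p^2 + 144*m*p^3 - 12*p^4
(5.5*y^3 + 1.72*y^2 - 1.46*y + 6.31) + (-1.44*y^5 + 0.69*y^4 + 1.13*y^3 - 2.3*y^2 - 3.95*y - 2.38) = -1.44*y^5 + 0.69*y^4 + 6.63*y^3 - 0.58*y^2 - 5.41*y + 3.93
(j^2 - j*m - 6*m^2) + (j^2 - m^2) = 2*j^2 - j*m - 7*m^2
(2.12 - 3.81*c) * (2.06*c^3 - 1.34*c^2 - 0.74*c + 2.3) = -7.8486*c^4 + 9.4726*c^3 - 0.0214000000000003*c^2 - 10.3318*c + 4.876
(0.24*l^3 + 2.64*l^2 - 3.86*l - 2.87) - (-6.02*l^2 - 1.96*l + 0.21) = 0.24*l^3 + 8.66*l^2 - 1.9*l - 3.08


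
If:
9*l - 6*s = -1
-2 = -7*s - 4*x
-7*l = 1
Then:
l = -1/7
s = -1/21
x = 7/12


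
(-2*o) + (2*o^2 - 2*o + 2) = 2*o^2 - 4*o + 2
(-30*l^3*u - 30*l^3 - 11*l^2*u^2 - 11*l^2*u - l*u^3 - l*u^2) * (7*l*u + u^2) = -210*l^4*u^2 - 210*l^4*u - 107*l^3*u^3 - 107*l^3*u^2 - 18*l^2*u^4 - 18*l^2*u^3 - l*u^5 - l*u^4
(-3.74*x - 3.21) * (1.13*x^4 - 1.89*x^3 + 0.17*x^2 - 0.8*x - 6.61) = -4.2262*x^5 + 3.4413*x^4 + 5.4311*x^3 + 2.4463*x^2 + 27.2894*x + 21.2181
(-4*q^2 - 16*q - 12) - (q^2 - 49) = -5*q^2 - 16*q + 37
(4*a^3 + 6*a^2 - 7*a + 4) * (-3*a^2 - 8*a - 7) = -12*a^5 - 50*a^4 - 55*a^3 + 2*a^2 + 17*a - 28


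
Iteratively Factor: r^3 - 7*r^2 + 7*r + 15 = (r - 3)*(r^2 - 4*r - 5) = (r - 3)*(r + 1)*(r - 5)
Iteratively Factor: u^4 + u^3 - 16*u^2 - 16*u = (u - 4)*(u^3 + 5*u^2 + 4*u) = u*(u - 4)*(u^2 + 5*u + 4) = u*(u - 4)*(u + 1)*(u + 4)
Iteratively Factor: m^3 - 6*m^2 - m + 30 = (m - 5)*(m^2 - m - 6) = (m - 5)*(m - 3)*(m + 2)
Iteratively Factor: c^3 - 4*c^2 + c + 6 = (c - 2)*(c^2 - 2*c - 3) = (c - 2)*(c + 1)*(c - 3)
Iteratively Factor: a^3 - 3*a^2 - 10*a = (a - 5)*(a^2 + 2*a) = (a - 5)*(a + 2)*(a)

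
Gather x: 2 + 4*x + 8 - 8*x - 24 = -4*x - 14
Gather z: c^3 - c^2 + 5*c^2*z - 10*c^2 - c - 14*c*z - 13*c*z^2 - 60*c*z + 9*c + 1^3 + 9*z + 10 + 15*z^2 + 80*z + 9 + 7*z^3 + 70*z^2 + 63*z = c^3 - 11*c^2 + 8*c + 7*z^3 + z^2*(85 - 13*c) + z*(5*c^2 - 74*c + 152) + 20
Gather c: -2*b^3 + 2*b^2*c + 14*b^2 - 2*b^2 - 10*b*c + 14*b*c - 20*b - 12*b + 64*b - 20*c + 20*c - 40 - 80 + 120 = -2*b^3 + 12*b^2 + 32*b + c*(2*b^2 + 4*b)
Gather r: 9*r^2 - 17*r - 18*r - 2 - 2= 9*r^2 - 35*r - 4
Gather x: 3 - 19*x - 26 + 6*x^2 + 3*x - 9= 6*x^2 - 16*x - 32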